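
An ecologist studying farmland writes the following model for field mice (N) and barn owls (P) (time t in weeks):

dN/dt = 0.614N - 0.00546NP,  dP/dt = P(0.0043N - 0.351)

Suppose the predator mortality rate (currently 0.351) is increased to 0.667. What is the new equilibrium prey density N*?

At the interior fixed point, setting dP/dt = 0 with P > 0 fixes N* = (predator death rate)/(NP coefficient) — independent of the other coefficients.
With the change, N* = 0.667/0.0043 = 155; it rises from 81.6.

N* ≈ 155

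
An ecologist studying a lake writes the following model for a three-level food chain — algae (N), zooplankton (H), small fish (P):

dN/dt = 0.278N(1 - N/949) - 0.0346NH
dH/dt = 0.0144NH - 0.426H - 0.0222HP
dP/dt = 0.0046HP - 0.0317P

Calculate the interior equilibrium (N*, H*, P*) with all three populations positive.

N* ≈ 135, H* ≈ 6.89, P* ≈ 68.4

From dP/dt = 0: 0.0046H* = 0.0317, so H* = 6.89.
From dN/dt = 0: 0.278(1 - N*/949) = 0.0346·6.89, giving N* = 949·(1 - 0.858) = 135.
From dH/dt = 0: 0.0144·135 - 0.426 = 0.0222P*, so P* = 1.52/0.0222 = 68.4.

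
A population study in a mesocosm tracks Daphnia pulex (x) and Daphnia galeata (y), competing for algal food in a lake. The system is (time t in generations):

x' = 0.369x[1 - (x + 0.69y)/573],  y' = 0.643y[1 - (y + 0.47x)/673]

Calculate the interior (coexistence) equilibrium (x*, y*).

Setting both brackets to zero gives the nullclines x + 0.69y = 573 and 0.47x + y = 673.
Substituting y = 673 - 0.47x into the first: x(1 - 0.69·0.47) = 573 - 0.69·673.
So x* = 109/0.676 = 161, and then y* = 673 - 0.47·161 = 597.

x* ≈ 161, y* ≈ 597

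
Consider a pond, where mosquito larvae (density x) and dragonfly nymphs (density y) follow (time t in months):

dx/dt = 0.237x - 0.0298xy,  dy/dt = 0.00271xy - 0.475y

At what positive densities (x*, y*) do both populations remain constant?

x* ≈ 175, y* ≈ 7.95

Set dy/dt = 0 with y > 0: 0.00271x - 0.475 = 0, so x* = 0.475/0.00271 = 175.
Set dx/dt = 0 with x > 0: 0.237 - 0.0298y = 0, so y* = 0.237/0.0298 = 7.95.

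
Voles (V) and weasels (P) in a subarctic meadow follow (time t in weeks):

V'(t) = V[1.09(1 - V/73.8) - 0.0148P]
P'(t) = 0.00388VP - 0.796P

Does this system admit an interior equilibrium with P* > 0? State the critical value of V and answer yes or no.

Threshold V = 205; K < 205, so no, the predator goes extinct.

The predator equation gives dP/dt > 0 only when V > 0.796/0.00388 = 205.
Without the predator, V → K = 73.8. Since 73.8 < 205, the predator cannot invade.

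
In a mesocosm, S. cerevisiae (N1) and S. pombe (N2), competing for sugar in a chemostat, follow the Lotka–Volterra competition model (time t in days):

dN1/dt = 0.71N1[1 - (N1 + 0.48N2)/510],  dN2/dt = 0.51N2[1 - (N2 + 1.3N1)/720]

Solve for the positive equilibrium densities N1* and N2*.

N1* ≈ 437, N2* ≈ 152

Setting both brackets to zero gives the nullclines N1 + 0.48N2 = 510 and 1.3N1 + N2 = 720.
Substituting N2 = 720 - 1.3N1 into the first: N1(1 - 0.48·1.3) = 510 - 0.48·720.
So N1* = 164/0.376 = 437, and then N2* = 720 - 1.3·437 = 152.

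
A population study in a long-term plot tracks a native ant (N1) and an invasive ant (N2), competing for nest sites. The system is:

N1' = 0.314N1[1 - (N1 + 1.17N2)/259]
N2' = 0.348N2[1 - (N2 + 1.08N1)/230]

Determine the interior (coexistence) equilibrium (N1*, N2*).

N1* ≈ 38.3, N2* ≈ 189

Setting both brackets to zero gives the nullclines N1 + 1.17N2 = 259 and 1.08N1 + N2 = 230.
Substituting N2 = 230 - 1.08N1 into the first: N1(1 - 1.17·1.08) = 259 - 1.17·230.
So N1* = -10.1/-0.264 = 38.3, and then N2* = 230 - 1.08·38.3 = 189.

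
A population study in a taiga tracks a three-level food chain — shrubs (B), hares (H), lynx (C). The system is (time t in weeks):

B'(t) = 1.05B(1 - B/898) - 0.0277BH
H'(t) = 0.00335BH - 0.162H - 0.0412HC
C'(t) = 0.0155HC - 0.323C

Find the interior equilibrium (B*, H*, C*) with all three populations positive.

B* ≈ 404, H* ≈ 20.8, C* ≈ 28.9

From dC/dt = 0: 0.0155H* = 0.323, so H* = 20.8.
From dB/dt = 0: 1.05(1 - B*/898) = 0.0277·20.8, giving B* = 898·(1 - 0.55) = 404.
From dH/dt = 0: 0.00335·404 - 0.162 = 0.0412C*, so C* = 1.19/0.0412 = 28.9.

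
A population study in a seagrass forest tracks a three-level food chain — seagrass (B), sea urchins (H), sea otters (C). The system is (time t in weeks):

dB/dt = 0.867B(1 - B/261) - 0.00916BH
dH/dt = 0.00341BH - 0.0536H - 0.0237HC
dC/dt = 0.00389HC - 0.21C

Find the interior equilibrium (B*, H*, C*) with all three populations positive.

B* ≈ 112, H* ≈ 54, C* ≈ 13.9

From dC/dt = 0: 0.00389H* = 0.21, so H* = 54.
From dB/dt = 0: 0.867(1 - B*/261) = 0.00916·54, giving B* = 261·(1 - 0.57) = 112.
From dH/dt = 0: 0.00341·112 - 0.0536 = 0.0237C*, so C* = 0.329/0.0237 = 13.9.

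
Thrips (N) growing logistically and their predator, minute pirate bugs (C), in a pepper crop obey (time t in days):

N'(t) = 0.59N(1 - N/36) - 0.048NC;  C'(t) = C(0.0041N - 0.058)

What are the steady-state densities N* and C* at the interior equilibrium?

From dC/dt = 0 with C > 0: 0.0041N* = 0.058, so N* = 14.1.
Substitute into dN/dt = 0: 0.59(1 - 14.1/36) = 0.048C*.
The bracket is 0.607, giving C* = 0.358/0.048 = 7.46.

N* ≈ 14.1, C* ≈ 7.46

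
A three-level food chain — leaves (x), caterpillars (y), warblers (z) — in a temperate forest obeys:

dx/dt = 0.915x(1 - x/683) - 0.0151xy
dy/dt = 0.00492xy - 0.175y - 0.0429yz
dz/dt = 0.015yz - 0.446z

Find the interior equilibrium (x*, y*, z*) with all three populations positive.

From dz/dt = 0: 0.015y* = 0.446, so y* = 29.7.
From dx/dt = 0: 0.915(1 - x*/683) = 0.0151·29.7, giving x* = 683·(1 - 0.491) = 348.
From dy/dt = 0: 0.00492·348 - 0.175 = 0.0429z*, so z* = 1.54/0.0429 = 35.8.

x* ≈ 348, y* ≈ 29.7, z* ≈ 35.8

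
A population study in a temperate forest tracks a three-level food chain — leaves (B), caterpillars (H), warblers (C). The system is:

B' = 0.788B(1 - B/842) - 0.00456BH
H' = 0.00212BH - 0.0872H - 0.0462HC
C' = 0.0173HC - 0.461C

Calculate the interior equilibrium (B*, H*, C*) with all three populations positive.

From dC/dt = 0: 0.0173H* = 0.461, so H* = 26.6.
From dB/dt = 0: 0.788(1 - B*/842) = 0.00456·26.6, giving B* = 842·(1 - 0.154) = 712.
From dH/dt = 0: 0.00212·712 - 0.0872 = 0.0462C*, so C* = 1.42/0.0462 = 30.8.

B* ≈ 712, H* ≈ 26.6, C* ≈ 30.8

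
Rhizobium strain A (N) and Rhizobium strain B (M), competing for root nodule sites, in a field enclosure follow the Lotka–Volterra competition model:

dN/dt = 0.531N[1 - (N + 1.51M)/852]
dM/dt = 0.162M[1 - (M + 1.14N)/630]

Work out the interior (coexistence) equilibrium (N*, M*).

N* ≈ 138, M* ≈ 473

Setting both brackets to zero gives the nullclines N + 1.51M = 852 and 1.14N + M = 630.
Substituting M = 630 - 1.14N into the first: N(1 - 1.51·1.14) = 852 - 1.51·630.
So N* = -99.3/-0.721 = 138, and then M* = 630 - 1.14·138 = 473.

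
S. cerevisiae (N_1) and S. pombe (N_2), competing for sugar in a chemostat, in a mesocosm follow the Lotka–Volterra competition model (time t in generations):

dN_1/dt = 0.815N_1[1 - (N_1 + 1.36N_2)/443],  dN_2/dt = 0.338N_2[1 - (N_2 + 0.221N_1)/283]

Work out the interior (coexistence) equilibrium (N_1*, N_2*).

N_1* ≈ 83.1, N_2* ≈ 265

Setting both brackets to zero gives the nullclines N_1 + 1.36N_2 = 443 and 0.221N_1 + N_2 = 283.
Substituting N_2 = 283 - 0.221N_1 into the first: N_1(1 - 1.36·0.221) = 443 - 1.36·283.
So N_1* = 58.1/0.699 = 83.1, and then N_2* = 283 - 0.221·83.1 = 265.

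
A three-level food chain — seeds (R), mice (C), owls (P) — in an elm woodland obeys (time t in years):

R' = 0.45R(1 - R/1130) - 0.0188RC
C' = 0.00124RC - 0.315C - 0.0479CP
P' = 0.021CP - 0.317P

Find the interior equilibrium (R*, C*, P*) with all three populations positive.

From dP/dt = 0: 0.021C* = 0.317, so C* = 15.1.
From dR/dt = 0: 0.45(1 - R*/1130) = 0.0188·15.1, giving R* = 1130·(1 - 0.631) = 417.
From dC/dt = 0: 0.00124·417 - 0.315 = 0.0479P*, so P* = 0.203/0.0479 = 4.23.

R* ≈ 417, C* ≈ 15.1, P* ≈ 4.23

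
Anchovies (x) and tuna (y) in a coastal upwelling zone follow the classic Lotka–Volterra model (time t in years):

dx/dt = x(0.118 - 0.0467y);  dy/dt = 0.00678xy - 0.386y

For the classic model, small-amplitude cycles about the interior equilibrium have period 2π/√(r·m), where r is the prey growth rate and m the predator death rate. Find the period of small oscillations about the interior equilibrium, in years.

Here r = 0.118 and m = 0.386, so r·m = 0.0455.
ω = √0.0455 = 0.213 per year, hence T = 2π/ω ≈ 29.4 years.

T ≈ 29.4 years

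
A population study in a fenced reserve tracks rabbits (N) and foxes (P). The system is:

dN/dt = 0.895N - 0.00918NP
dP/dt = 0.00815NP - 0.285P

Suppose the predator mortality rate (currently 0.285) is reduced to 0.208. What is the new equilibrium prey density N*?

At the interior fixed point, setting dP/dt = 0 with P > 0 fixes N* = (predator death rate)/(NP coefficient) — independent of the other coefficients.
With the change, N* = 0.208/0.00815 = 25.5; it falls from 35.

N* ≈ 25.5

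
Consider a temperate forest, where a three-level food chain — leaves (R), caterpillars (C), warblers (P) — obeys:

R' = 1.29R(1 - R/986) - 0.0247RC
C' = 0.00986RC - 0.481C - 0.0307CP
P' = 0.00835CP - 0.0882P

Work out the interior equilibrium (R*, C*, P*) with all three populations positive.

R* ≈ 787, C* ≈ 10.6, P* ≈ 237

From dP/dt = 0: 0.00835C* = 0.0882, so C* = 10.6.
From dR/dt = 0: 1.29(1 - R*/986) = 0.0247·10.6, giving R* = 986·(1 - 0.202) = 787.
From dC/dt = 0: 0.00986·787 - 0.481 = 0.0307P*, so P* = 7.27/0.0307 = 237.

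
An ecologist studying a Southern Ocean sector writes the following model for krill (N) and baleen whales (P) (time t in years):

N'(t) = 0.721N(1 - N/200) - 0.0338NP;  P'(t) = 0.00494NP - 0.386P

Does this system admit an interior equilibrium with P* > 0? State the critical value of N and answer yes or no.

Threshold N = 78.1; K > 78.1, so yes, the predator persists.

The predator equation gives dP/dt > 0 only when N > 0.386/0.00494 = 78.1.
Without the predator, N → K = 200. Since 200 > 78.1, the predator can invade and persist.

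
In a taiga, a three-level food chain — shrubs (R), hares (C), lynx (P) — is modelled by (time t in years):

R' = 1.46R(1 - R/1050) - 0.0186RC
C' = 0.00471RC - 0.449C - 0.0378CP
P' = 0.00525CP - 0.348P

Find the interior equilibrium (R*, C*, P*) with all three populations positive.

R* ≈ 163, C* ≈ 66.3, P* ≈ 8.47

From dP/dt = 0: 0.00525C* = 0.348, so C* = 66.3.
From dR/dt = 0: 1.46(1 - R*/1050) = 0.0186·66.3, giving R* = 1050·(1 - 0.844) = 163.
From dC/dt = 0: 0.00471·163 - 0.449 = 0.0378P*, so P* = 0.32/0.0378 = 8.47.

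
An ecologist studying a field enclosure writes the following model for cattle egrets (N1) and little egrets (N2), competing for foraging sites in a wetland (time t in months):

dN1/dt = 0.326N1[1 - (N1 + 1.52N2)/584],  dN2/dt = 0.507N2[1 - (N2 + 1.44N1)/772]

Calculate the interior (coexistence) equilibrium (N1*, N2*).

N1* ≈ 496, N2* ≈ 58

Setting both brackets to zero gives the nullclines N1 + 1.52N2 = 584 and 1.44N1 + N2 = 772.
Substituting N2 = 772 - 1.44N1 into the first: N1(1 - 1.52·1.44) = 584 - 1.52·772.
So N1* = -589/-1.19 = 496, and then N2* = 772 - 1.44·496 = 58.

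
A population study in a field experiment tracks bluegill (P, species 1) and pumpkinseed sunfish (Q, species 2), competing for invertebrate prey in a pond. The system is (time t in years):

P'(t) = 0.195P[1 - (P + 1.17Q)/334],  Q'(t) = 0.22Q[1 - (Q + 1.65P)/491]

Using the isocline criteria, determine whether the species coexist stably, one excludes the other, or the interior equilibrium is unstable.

unstable coexistence (outcome depends on initial conditions)

Compare the nullcline intercepts: K1/α12 = 334/1.17 = 285 < K2 = 491; K2/α21 = 491/1.65 = 298 < K1 = 334.
Since both are reversed, neither can invade when rare; the interior point is a saddle.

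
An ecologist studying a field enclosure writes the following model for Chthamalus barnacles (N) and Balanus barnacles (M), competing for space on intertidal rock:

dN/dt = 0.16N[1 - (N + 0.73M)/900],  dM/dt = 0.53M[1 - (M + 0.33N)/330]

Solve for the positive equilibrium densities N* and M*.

Setting both brackets to zero gives the nullclines N + 0.73M = 900 and 0.33N + M = 330.
Substituting M = 330 - 0.33N into the first: N(1 - 0.73·0.33) = 900 - 0.73·330.
So N* = 659/0.759 = 868, and then M* = 330 - 0.33·868 = 43.5.

N* ≈ 868, M* ≈ 43.5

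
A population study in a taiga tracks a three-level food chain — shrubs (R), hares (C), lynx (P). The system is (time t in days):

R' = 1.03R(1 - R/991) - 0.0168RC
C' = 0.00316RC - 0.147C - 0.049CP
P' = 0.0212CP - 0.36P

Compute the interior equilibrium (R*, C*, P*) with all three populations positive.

From dP/dt = 0: 0.0212C* = 0.36, so C* = 17.
From dR/dt = 0: 1.03(1 - R*/991) = 0.0168·17, giving R* = 991·(1 - 0.277) = 717.
From dC/dt = 0: 0.00316·717 - 0.147 = 0.049P*, so P* = 2.12/0.049 = 43.2.

R* ≈ 717, C* ≈ 17, P* ≈ 43.2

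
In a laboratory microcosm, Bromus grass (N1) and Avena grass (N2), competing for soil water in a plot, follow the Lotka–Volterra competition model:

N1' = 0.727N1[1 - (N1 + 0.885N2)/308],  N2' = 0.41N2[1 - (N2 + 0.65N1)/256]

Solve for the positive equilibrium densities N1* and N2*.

N1* ≈ 192, N2* ≈ 131

Setting both brackets to zero gives the nullclines N1 + 0.885N2 = 308 and 0.65N1 + N2 = 256.
Substituting N2 = 256 - 0.65N1 into the first: N1(1 - 0.885·0.65) = 308 - 0.885·256.
So N1* = 81.4/0.425 = 192, and then N2* = 256 - 0.65·192 = 131.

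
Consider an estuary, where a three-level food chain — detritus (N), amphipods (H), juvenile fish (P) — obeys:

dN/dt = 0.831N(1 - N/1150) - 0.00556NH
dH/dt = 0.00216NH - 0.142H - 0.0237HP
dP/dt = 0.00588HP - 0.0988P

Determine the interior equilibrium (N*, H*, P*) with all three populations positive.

From dP/dt = 0: 0.00588H* = 0.0988, so H* = 16.8.
From dN/dt = 0: 0.831(1 - N*/1150) = 0.00556·16.8, giving N* = 1150·(1 - 0.112) = 1020.
From dH/dt = 0: 0.00216·1020 - 0.142 = 0.0237P*, so P* = 2.06/0.0237 = 87.

N* ≈ 1020, H* ≈ 16.8, P* ≈ 87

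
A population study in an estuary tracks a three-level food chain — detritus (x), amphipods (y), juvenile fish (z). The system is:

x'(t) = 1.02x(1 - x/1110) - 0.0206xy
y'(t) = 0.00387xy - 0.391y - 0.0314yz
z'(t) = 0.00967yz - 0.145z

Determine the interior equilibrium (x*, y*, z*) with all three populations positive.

x* ≈ 774, y* ≈ 15, z* ≈ 82.9

From dz/dt = 0: 0.00967y* = 0.145, so y* = 15.
From dx/dt = 0: 1.02(1 - x*/1110) = 0.0206·15, giving x* = 1110·(1 - 0.303) = 774.
From dy/dt = 0: 0.00387·774 - 0.391 = 0.0314z*, so z* = 2.6/0.0314 = 82.9.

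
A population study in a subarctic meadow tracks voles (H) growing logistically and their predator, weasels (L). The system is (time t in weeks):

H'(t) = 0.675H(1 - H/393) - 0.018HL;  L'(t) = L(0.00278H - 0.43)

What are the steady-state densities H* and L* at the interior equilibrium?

From dL/dt = 0 with L > 0: 0.00278H* = 0.43, so H* = 155.
Substitute into dH/dt = 0: 0.675(1 - 155/393) = 0.018L*.
The bracket is 0.606, giving L* = 0.409/0.018 = 22.7.

H* ≈ 155, L* ≈ 22.7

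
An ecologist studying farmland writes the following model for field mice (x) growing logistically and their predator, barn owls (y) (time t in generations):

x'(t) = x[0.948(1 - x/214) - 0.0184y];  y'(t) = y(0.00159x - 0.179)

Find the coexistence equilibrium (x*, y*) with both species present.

x* ≈ 113, y* ≈ 24.4

From dy/dt = 0 with y > 0: 0.00159x* = 0.179, so x* = 113.
Substitute into dx/dt = 0: 0.948(1 - 113/214) = 0.0184y*.
The bracket is 0.474, giving y* = 0.449/0.0184 = 24.4.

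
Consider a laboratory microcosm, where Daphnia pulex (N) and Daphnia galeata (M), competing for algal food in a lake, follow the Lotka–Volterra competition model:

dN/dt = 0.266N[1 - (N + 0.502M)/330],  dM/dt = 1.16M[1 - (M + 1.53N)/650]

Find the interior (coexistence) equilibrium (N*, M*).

Setting both brackets to zero gives the nullclines N + 0.502M = 330 and 1.53N + M = 650.
Substituting M = 650 - 1.53N into the first: N(1 - 0.502·1.53) = 330 - 0.502·650.
So N* = 3.7/0.232 = 16, and then M* = 650 - 1.53·16 = 626.

N* ≈ 16, M* ≈ 626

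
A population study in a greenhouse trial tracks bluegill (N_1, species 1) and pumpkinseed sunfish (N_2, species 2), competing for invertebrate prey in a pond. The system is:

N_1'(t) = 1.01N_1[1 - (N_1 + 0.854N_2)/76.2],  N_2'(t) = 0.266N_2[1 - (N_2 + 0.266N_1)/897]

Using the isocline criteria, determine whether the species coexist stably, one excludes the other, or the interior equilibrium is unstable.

species 2 excludes species 1

Compare the nullcline intercepts: K1/α12 = 76.2/0.854 = 89.2 < K2 = 897; K2/α21 = 897/0.266 = 3370 > K1 = 76.2.
Since the inequalities point opposite ways, species 2 can invade but species 1 cannot.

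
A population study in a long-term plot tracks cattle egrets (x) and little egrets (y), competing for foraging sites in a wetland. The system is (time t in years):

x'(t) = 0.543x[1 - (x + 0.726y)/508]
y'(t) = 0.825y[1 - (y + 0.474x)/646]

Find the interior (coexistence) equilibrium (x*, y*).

Setting both brackets to zero gives the nullclines x + 0.726y = 508 and 0.474x + y = 646.
Substituting y = 646 - 0.474x into the first: x(1 - 0.726·0.474) = 508 - 0.726·646.
So x* = 39/0.656 = 59.5, and then y* = 646 - 0.474·59.5 = 618.

x* ≈ 59.5, y* ≈ 618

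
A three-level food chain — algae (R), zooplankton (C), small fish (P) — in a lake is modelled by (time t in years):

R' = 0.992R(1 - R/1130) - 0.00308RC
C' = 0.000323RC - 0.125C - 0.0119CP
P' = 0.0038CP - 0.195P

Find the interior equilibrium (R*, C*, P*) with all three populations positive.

From dP/dt = 0: 0.0038C* = 0.195, so C* = 51.3.
From dR/dt = 0: 0.992(1 - R*/1130) = 0.00308·51.3, giving R* = 1130·(1 - 0.159) = 950.
From dC/dt = 0: 0.000323·950 - 0.125 = 0.0119P*, so P* = 0.182/0.0119 = 15.3.

R* ≈ 950, C* ≈ 51.3, P* ≈ 15.3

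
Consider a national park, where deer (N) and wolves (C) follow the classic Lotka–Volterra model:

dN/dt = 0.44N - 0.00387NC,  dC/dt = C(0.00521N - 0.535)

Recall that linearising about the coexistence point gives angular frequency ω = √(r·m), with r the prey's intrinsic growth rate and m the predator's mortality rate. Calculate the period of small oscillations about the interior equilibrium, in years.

Here r = 0.44 and m = 0.535, so r·m = 0.235.
ω = √0.235 = 0.485 per year, hence T = 2π/ω ≈ 13 years.

T ≈ 13 years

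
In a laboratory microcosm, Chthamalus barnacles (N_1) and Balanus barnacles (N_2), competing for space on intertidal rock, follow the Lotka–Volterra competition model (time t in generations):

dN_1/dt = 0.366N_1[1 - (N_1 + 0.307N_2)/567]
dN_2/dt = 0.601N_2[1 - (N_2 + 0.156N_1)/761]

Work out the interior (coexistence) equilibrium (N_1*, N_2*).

Setting both brackets to zero gives the nullclines N_1 + 0.307N_2 = 567 and 0.156N_1 + N_2 = 761.
Substituting N_2 = 761 - 0.156N_1 into the first: N_1(1 - 0.307·0.156) = 567 - 0.307·761.
So N_1* = 333/0.952 = 350, and then N_2* = 761 - 0.156·350 = 706.

N_1* ≈ 350, N_2* ≈ 706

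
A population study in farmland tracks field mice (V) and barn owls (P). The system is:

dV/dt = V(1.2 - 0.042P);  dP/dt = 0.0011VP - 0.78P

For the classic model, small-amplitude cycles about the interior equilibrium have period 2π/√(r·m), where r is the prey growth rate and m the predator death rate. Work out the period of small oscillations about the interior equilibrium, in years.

T ≈ 6.49 years

Here r = 1.2 and m = 0.78, so r·m = 0.936.
ω = √0.936 = 0.967 per year, hence T = 2π/ω ≈ 6.49 years.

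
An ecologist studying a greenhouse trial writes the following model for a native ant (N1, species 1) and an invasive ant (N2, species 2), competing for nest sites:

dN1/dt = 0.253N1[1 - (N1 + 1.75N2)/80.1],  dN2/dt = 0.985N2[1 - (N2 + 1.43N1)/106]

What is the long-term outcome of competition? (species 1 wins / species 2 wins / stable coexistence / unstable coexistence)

unstable coexistence (outcome depends on initial conditions)

Compare the nullcline intercepts: K1/α12 = 80.1/1.75 = 45.8 < K2 = 106; K2/α21 = 106/1.43 = 74.1 < K1 = 80.1.
Since both are reversed, neither can invade when rare; the interior point is a saddle.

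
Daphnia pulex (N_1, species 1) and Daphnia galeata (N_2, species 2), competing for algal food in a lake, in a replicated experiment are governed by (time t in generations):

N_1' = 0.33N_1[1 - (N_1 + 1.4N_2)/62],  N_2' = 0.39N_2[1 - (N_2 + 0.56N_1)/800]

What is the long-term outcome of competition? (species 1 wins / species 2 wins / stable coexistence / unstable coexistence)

Compare the nullcline intercepts: K1/α12 = 62/1.4 = 44.3 < K2 = 800; K2/α21 = 800/0.56 = 1430 > K1 = 62.
Since the inequalities point opposite ways, species 2 can invade but species 1 cannot.

species 2 excludes species 1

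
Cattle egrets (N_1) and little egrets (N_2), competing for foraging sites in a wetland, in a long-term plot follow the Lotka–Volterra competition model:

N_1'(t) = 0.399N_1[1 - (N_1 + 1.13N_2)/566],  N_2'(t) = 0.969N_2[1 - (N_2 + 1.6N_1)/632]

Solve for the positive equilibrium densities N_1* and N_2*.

Setting both brackets to zero gives the nullclines N_1 + 1.13N_2 = 566 and 1.6N_1 + N_2 = 632.
Substituting N_2 = 632 - 1.6N_1 into the first: N_1(1 - 1.13·1.6) = 566 - 1.13·632.
So N_1* = -148/-0.808 = 183, and then N_2* = 632 - 1.6·183 = 339.

N_1* ≈ 183, N_2* ≈ 339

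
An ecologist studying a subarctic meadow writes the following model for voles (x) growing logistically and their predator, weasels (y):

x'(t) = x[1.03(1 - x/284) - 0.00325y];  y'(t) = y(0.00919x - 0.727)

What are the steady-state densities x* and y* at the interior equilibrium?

From dy/dt = 0 with y > 0: 0.00919x* = 0.727, so x* = 79.1.
Substitute into dx/dt = 0: 1.03(1 - 79.1/284) = 0.00325y*.
The bracket is 0.721, giving y* = 0.743/0.00325 = 229.

x* ≈ 79.1, y* ≈ 229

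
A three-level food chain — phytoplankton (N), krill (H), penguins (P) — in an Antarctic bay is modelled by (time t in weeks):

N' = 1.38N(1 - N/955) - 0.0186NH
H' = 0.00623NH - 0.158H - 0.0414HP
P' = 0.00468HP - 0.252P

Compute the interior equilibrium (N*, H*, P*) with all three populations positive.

From dP/dt = 0: 0.00468H* = 0.252, so H* = 53.8.
From dN/dt = 0: 1.38(1 - N*/955) = 0.0186·53.8, giving N* = 955·(1 - 0.726) = 262.
From dH/dt = 0: 0.00623·262 - 0.158 = 0.0414P*, so P* = 1.47/0.0414 = 35.6.

N* ≈ 262, H* ≈ 53.8, P* ≈ 35.6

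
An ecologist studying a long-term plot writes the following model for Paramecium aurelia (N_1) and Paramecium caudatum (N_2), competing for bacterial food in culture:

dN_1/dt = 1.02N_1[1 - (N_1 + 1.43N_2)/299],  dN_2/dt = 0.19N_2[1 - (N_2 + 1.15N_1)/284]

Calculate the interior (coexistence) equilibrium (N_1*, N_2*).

N_1* ≈ 166, N_2* ≈ 92.9

Setting both brackets to zero gives the nullclines N_1 + 1.43N_2 = 299 and 1.15N_1 + N_2 = 284.
Substituting N_2 = 284 - 1.15N_1 into the first: N_1(1 - 1.43·1.15) = 299 - 1.43·284.
So N_1* = -107/-0.644 = 166, and then N_2* = 284 - 1.15·166 = 92.9.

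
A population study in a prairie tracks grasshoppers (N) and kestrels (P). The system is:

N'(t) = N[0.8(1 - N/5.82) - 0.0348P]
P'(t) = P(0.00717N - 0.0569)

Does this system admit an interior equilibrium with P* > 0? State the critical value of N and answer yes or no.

The predator equation gives dP/dt > 0 only when N > 0.0569/0.00717 = 7.94.
Without the predator, N → K = 5.82. Since 5.82 < 7.94, the predator cannot invade.

Threshold N = 7.94; K < 7.94, so no, the predator goes extinct.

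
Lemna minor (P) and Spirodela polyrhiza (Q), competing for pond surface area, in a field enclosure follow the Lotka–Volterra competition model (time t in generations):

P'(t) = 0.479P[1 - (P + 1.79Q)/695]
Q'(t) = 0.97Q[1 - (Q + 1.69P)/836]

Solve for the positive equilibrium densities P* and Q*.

Setting both brackets to zero gives the nullclines P + 1.79Q = 695 and 1.69P + Q = 836.
Substituting Q = 836 - 1.69P into the first: P(1 - 1.79·1.69) = 695 - 1.79·836.
So P* = -801/-2.03 = 396, and then Q* = 836 - 1.69·396 = 167.

P* ≈ 396, Q* ≈ 167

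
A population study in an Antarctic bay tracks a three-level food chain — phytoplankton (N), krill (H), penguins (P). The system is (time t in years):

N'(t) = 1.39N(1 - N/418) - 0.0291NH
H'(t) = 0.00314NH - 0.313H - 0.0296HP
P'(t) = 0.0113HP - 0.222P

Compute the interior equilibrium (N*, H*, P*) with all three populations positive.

N* ≈ 246, H* ≈ 19.6, P* ≈ 15.5

From dP/dt = 0: 0.0113H* = 0.222, so H* = 19.6.
From dN/dt = 0: 1.39(1 - N*/418) = 0.0291·19.6, giving N* = 418·(1 - 0.411) = 246.
From dH/dt = 0: 0.00314·246 - 0.313 = 0.0296P*, so P* = 0.46/0.0296 = 15.5.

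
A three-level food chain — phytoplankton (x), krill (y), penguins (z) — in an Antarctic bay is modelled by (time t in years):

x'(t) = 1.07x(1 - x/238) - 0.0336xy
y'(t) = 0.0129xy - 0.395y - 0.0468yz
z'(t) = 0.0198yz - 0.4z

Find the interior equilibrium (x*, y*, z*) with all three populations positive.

From dz/dt = 0: 0.0198y* = 0.4, so y* = 20.2.
From dx/dt = 0: 1.07(1 - x*/238) = 0.0336·20.2, giving x* = 238·(1 - 0.634) = 87.
From dy/dt = 0: 0.0129·87 - 0.395 = 0.0468z*, so z* = 0.728/0.0468 = 15.5.

x* ≈ 87, y* ≈ 20.2, z* ≈ 15.5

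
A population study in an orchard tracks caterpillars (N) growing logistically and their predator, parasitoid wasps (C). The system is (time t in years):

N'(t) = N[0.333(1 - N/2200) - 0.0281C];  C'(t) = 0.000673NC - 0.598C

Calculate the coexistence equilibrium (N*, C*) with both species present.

N* ≈ 889, C* ≈ 7.06

From dC/dt = 0 with C > 0: 0.000673N* = 0.598, so N* = 889.
Substitute into dN/dt = 0: 0.333(1 - 889/2200) = 0.0281C*.
The bracket is 0.596, giving C* = 0.199/0.0281 = 7.06.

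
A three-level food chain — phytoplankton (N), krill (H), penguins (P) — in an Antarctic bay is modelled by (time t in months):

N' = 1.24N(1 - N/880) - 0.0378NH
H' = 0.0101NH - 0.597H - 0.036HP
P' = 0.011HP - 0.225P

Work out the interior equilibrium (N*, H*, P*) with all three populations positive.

N* ≈ 331, H* ≈ 20.5, P* ≈ 76.4

From dP/dt = 0: 0.011H* = 0.225, so H* = 20.5.
From dN/dt = 0: 1.24(1 - N*/880) = 0.0378·20.5, giving N* = 880·(1 - 0.624) = 331.
From dH/dt = 0: 0.0101·331 - 0.597 = 0.036P*, so P* = 2.75/0.036 = 76.4.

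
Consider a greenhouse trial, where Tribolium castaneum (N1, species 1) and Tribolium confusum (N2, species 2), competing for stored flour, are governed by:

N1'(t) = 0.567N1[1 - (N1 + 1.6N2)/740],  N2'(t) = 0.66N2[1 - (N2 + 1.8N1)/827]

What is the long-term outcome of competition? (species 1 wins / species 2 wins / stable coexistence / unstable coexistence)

unstable coexistence (outcome depends on initial conditions)

Compare the nullcline intercepts: K1/α12 = 740/1.6 = 462 < K2 = 827; K2/α21 = 827/1.8 = 459 < K1 = 740.
Since both are reversed, neither can invade when rare; the interior point is a saddle.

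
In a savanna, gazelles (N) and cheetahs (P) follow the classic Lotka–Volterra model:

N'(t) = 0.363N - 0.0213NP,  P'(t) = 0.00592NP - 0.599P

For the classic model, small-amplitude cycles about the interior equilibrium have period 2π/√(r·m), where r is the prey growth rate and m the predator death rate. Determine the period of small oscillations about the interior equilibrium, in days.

Here r = 0.363 and m = 0.599, so r·m = 0.217.
ω = √0.217 = 0.466 per day, hence T = 2π/ω ≈ 13.5 days.

T ≈ 13.5 days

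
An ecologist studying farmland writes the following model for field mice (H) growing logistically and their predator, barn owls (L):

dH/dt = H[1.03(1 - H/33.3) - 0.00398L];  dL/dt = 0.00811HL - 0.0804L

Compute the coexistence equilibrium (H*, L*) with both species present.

H* ≈ 9.91, L* ≈ 182

From dL/dt = 0 with L > 0: 0.00811H* = 0.0804, so H* = 9.91.
Substitute into dH/dt = 0: 1.03(1 - 9.91/33.3) = 0.00398L*.
The bracket is 0.702, giving L* = 0.723/0.00398 = 182.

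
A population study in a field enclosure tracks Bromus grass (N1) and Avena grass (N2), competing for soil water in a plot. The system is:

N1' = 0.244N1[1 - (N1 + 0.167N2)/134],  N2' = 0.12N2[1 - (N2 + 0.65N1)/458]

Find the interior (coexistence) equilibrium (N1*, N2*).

Setting both brackets to zero gives the nullclines N1 + 0.167N2 = 134 and 0.65N1 + N2 = 458.
Substituting N2 = 458 - 0.65N1 into the first: N1(1 - 0.167·0.65) = 134 - 0.167·458.
So N1* = 57.5/0.891 = 64.5, and then N2* = 458 - 0.65·64.5 = 416.

N1* ≈ 64.5, N2* ≈ 416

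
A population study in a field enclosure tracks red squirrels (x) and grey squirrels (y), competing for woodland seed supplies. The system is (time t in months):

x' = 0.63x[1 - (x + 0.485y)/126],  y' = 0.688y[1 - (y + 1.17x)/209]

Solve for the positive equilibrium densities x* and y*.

x* ≈ 57, y* ≈ 142

Setting both brackets to zero gives the nullclines x + 0.485y = 126 and 1.17x + y = 209.
Substituting y = 209 - 1.17x into the first: x(1 - 0.485·1.17) = 126 - 0.485·209.
So x* = 24.6/0.433 = 57, and then y* = 209 - 1.17·57 = 142.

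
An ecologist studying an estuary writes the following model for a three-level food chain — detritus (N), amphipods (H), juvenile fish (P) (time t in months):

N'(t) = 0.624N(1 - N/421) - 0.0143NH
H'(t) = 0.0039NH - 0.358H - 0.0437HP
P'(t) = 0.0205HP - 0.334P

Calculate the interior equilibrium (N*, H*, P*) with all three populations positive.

N* ≈ 264, H* ≈ 16.3, P* ≈ 15.4

From dP/dt = 0: 0.0205H* = 0.334, so H* = 16.3.
From dN/dt = 0: 0.624(1 - N*/421) = 0.0143·16.3, giving N* = 421·(1 - 0.373) = 264.
From dH/dt = 0: 0.0039·264 - 0.358 = 0.0437P*, so P* = 0.671/0.0437 = 15.4.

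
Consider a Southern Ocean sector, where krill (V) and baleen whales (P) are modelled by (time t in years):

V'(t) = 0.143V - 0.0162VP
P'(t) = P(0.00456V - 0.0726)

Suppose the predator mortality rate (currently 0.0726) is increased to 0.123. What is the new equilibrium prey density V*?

V* ≈ 27

At the interior fixed point, setting dP/dt = 0 with P > 0 fixes V* = (predator death rate)/(VP coefficient) — independent of the other coefficients.
With the change, V* = 0.123/0.00456 = 27; it rises from 15.9.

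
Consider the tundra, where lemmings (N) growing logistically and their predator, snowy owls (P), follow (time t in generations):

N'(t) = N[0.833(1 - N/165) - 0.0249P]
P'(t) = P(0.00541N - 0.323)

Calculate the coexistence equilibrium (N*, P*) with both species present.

From dP/dt = 0 with P > 0: 0.00541N* = 0.323, so N* = 59.7.
Substitute into dN/dt = 0: 0.833(1 - 59.7/165) = 0.0249P*.
The bracket is 0.638, giving P* = 0.532/0.0249 = 21.3.

N* ≈ 59.7, P* ≈ 21.3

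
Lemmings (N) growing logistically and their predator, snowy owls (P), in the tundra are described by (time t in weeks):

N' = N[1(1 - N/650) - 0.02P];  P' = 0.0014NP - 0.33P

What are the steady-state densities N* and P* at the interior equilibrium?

From dP/dt = 0 with P > 0: 0.0014N* = 0.33, so N* = 236.
Substitute into dN/dt = 0: 1(1 - 236/650) = 0.02P*.
The bracket is 0.637, giving P* = 0.637/0.02 = 31.9.

N* ≈ 236, P* ≈ 31.9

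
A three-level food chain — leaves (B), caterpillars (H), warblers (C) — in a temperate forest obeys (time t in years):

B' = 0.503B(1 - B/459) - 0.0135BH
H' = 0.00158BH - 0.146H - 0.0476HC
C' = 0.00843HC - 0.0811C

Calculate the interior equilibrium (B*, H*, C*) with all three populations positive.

B* ≈ 340, H* ≈ 9.62, C* ≈ 8.23

From dC/dt = 0: 0.00843H* = 0.0811, so H* = 9.62.
From dB/dt = 0: 0.503(1 - B*/459) = 0.0135·9.62, giving B* = 459·(1 - 0.258) = 340.
From dH/dt = 0: 0.00158·340 - 0.146 = 0.0476C*, so C* = 0.392/0.0476 = 8.23.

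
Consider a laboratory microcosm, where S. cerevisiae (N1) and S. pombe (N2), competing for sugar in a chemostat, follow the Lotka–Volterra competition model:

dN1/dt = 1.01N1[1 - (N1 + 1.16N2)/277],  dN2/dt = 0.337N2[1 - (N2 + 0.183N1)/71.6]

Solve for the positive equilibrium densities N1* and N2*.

N1* ≈ 246, N2* ≈ 26.5

Setting both brackets to zero gives the nullclines N1 + 1.16N2 = 277 and 0.183N1 + N2 = 71.6.
Substituting N2 = 71.6 - 0.183N1 into the first: N1(1 - 1.16·0.183) = 277 - 1.16·71.6.
So N1* = 194/0.788 = 246, and then N2* = 71.6 - 0.183·246 = 26.5.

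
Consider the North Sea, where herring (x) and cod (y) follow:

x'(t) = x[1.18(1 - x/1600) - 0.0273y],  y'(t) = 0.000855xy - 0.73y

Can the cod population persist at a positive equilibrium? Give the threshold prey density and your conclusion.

Threshold x = 854; K > 854, so yes, the predator persists.

The predator equation gives dy/dt > 0 only when x > 0.73/0.000855 = 854.
Without the predator, x → K = 1600. Since 1600 > 854, the predator can invade and persist.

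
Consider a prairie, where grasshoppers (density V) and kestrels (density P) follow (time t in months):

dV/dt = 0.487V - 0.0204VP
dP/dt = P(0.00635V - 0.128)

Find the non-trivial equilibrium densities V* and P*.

V* ≈ 20.2, P* ≈ 23.9

Set dP/dt = 0 with P > 0: 0.00635V - 0.128 = 0, so V* = 0.128/0.00635 = 20.2.
Set dV/dt = 0 with V > 0: 0.487 - 0.0204P = 0, so P* = 0.487/0.0204 = 23.9.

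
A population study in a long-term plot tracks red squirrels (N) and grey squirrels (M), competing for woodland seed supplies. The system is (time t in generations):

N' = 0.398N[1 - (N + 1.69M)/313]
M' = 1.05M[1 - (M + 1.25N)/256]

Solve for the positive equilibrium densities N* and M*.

N* ≈ 108, M* ≈ 122

Setting both brackets to zero gives the nullclines N + 1.69M = 313 and 1.25N + M = 256.
Substituting M = 256 - 1.25N into the first: N(1 - 1.69·1.25) = 313 - 1.69·256.
So N* = -120/-1.11 = 108, and then M* = 256 - 1.25·108 = 122.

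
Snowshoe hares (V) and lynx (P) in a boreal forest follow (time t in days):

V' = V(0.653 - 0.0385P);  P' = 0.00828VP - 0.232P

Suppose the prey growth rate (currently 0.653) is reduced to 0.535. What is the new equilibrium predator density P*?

P* ≈ 13.9

At the interior fixed point, setting dV/dt = 0 with V > 0 fixes P* = (prey growth rate)/(VP coefficient) — independent of the other coefficients.
With the change, P* = 0.535/0.0385 = 13.9; it falls from 17.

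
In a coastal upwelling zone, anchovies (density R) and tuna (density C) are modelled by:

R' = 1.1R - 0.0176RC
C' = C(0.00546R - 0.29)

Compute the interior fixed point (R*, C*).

R* ≈ 53.1, C* ≈ 62.5

Set dC/dt = 0 with C > 0: 0.00546R - 0.29 = 0, so R* = 0.29/0.00546 = 53.1.
Set dR/dt = 0 with R > 0: 1.1 - 0.0176C = 0, so C* = 1.1/0.0176 = 62.5.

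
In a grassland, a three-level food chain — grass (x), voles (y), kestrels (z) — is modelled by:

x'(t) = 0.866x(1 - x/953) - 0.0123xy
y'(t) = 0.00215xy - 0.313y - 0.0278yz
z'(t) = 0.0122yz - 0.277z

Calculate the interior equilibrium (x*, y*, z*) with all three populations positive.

x* ≈ 646, y* ≈ 22.7, z* ≈ 38.7

From dz/dt = 0: 0.0122y* = 0.277, so y* = 22.7.
From dx/dt = 0: 0.866(1 - x*/953) = 0.0123·22.7, giving x* = 953·(1 - 0.322) = 646.
From dy/dt = 0: 0.00215·646 - 0.313 = 0.0278z*, so z* = 1.08/0.0278 = 38.7.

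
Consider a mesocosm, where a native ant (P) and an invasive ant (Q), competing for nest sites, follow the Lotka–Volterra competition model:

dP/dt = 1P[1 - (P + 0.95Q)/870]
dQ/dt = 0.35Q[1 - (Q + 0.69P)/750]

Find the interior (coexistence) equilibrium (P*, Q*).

Setting both brackets to zero gives the nullclines P + 0.95Q = 870 and 0.69P + Q = 750.
Substituting Q = 750 - 0.69P into the first: P(1 - 0.95·0.69) = 870 - 0.95·750.
So P* = 158/0.345 = 457, and then Q* = 750 - 0.69·457 = 435.

P* ≈ 457, Q* ≈ 435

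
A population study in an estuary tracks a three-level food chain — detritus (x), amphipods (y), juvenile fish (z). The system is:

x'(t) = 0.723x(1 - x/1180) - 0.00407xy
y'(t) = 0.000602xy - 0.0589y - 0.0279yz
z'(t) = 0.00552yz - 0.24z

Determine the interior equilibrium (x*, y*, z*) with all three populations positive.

x* ≈ 891, y* ≈ 43.5, z* ≈ 17.1

From dz/dt = 0: 0.00552y* = 0.24, so y* = 43.5.
From dx/dt = 0: 0.723(1 - x*/1180) = 0.00407·43.5, giving x* = 1180·(1 - 0.245) = 891.
From dy/dt = 0: 0.000602·891 - 0.0589 = 0.0279z*, so z* = 0.478/0.0279 = 17.1.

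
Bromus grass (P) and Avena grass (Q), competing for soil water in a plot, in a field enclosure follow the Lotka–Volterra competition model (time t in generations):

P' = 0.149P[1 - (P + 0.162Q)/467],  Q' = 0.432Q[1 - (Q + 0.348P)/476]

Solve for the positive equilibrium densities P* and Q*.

P* ≈ 413, Q* ≈ 332

Setting both brackets to zero gives the nullclines P + 0.162Q = 467 and 0.348P + Q = 476.
Substituting Q = 476 - 0.348P into the first: P(1 - 0.162·0.348) = 467 - 0.162·476.
So P* = 390/0.944 = 413, and then Q* = 476 - 0.348·413 = 332.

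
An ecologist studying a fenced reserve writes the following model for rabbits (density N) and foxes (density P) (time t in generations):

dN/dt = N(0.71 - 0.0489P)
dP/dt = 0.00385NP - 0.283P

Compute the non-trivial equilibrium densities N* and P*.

N* ≈ 73.5, P* ≈ 14.5

Set dP/dt = 0 with P > 0: 0.00385N - 0.283 = 0, so N* = 0.283/0.00385 = 73.5.
Set dN/dt = 0 with N > 0: 0.71 - 0.0489P = 0, so P* = 0.71/0.0489 = 14.5.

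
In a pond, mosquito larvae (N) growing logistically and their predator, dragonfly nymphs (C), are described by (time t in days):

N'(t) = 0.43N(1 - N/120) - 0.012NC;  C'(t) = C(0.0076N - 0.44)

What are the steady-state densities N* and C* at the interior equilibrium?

From dC/dt = 0 with C > 0: 0.0076N* = 0.44, so N* = 57.9.
Substitute into dN/dt = 0: 0.43(1 - 57.9/120) = 0.012C*.
The bracket is 0.518, giving C* = 0.223/0.012 = 18.5.

N* ≈ 57.9, C* ≈ 18.5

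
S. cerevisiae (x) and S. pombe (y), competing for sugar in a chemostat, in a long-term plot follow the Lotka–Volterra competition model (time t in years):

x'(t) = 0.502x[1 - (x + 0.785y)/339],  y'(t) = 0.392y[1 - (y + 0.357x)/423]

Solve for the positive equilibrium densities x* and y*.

Setting both brackets to zero gives the nullclines x + 0.785y = 339 and 0.357x + y = 423.
Substituting y = 423 - 0.357x into the first: x(1 - 0.785·0.357) = 339 - 0.785·423.
So x* = 6.94/0.72 = 9.65, and then y* = 423 - 0.357·9.65 = 420.

x* ≈ 9.65, y* ≈ 420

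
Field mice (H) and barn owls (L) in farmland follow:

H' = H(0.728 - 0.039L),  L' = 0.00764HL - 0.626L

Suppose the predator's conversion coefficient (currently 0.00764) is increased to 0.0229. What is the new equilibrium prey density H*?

At the interior fixed point, setting dL/dt = 0 with L > 0 fixes H* = (predator death rate)/(HL coefficient) — independent of the other coefficients.
With the change, H* = 0.626/0.0229 = 27.3; it falls from 81.9.

H* ≈ 27.3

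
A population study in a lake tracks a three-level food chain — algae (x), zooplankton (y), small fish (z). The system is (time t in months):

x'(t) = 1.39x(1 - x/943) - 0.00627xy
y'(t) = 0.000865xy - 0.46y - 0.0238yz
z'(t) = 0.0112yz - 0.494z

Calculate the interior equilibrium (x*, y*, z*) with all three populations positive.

x* ≈ 755, y* ≈ 44.1, z* ≈ 8.13

From dz/dt = 0: 0.0112y* = 0.494, so y* = 44.1.
From dx/dt = 0: 1.39(1 - x*/943) = 0.00627·44.1, giving x* = 943·(1 - 0.199) = 755.
From dy/dt = 0: 0.000865·755 - 0.46 = 0.0238z*, so z* = 0.193/0.0238 = 8.13.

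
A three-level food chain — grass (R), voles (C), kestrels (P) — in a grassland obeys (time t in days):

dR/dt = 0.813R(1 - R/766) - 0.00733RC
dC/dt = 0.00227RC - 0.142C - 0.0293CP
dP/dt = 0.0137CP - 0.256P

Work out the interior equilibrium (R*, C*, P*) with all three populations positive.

From dP/dt = 0: 0.0137C* = 0.256, so C* = 18.7.
From dR/dt = 0: 0.813(1 - R*/766) = 0.00733·18.7, giving R* = 766·(1 - 0.168) = 637.
From dC/dt = 0: 0.00227·637 - 0.142 = 0.0293P*, so P* = 1.3/0.0293 = 44.5.

R* ≈ 637, C* ≈ 18.7, P* ≈ 44.5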